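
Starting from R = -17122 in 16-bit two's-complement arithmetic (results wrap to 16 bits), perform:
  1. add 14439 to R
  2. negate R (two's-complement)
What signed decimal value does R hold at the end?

2683

Start: R = -17122 = 1011110100011110.
R = -17122 + 14439 = -2683 = 1111010110000101
R = −(-2683) = 2683 = 0000101001111011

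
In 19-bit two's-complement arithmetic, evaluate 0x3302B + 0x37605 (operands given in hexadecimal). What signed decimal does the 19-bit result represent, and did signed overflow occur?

-88528; overflow

0x3302B = 0110011000000101011 = 208939 (signed)
0x37605 = 0110111011000000101 = 226821 (signed)
  0110011000000101011
+ 0110111011000000101
= 1101010011000110000
Result 1101010011000110000: MSB = 1 → 435760 − 524288 = -88528.
Both addends are non-negative but the stored result is negative: signed overflow. The true value 208939 + 226821 = 435760 lies outside [-262144, 262143].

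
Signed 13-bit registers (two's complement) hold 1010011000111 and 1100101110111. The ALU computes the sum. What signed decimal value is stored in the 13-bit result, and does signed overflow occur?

3646; overflow

1010011000111 = -2873 (signed)
1100101110111 = -1673 (signed)
  1010011000111
+ 1100101110111
= 0111000111110  (discard carry-out 1)
Result 0111000111110: MSB = 0 → value 3646.
Both addends are negative but the stored result is non-negative: signed overflow. The true value -2873 + (-1673) = -4546 lies outside [-4096, 4095].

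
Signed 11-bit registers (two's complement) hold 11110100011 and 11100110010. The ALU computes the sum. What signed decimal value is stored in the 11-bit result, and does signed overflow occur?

-299; no overflow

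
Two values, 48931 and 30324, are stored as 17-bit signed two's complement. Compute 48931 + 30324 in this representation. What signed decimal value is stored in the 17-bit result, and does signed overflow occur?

48931 → 01011111100100011
30324 → 00111011001110100
  01011111100100011
+ 00111011001110100
= 10011010110010111
Result 10011010110010111: MSB = 1 → 79255 − 131072 = -51817.
Both addends are non-negative but the stored result is negative: signed overflow. The true value 48931 + 30324 = 79255 lies outside [-65536, 65535].

-51817; overflow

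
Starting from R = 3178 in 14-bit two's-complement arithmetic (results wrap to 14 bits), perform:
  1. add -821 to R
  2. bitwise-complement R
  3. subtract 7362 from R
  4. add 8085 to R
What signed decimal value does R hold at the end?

Start: R = 3178 = 00110001101010.
R = 3178 + (-821) = 2357 = 00100100110101
R = NOT 00100100110101 = 11011011001010 = -2358
R = -2358 − 7362 = -9720; wraps to 6664 = 01101000001000
R = 6664 + 8085 = 14749; wraps to -1635 = 11100110011101

-1635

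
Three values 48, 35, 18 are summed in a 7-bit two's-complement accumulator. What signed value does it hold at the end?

48 + 35 = 83 → wraps to -45 (1010011)
-45 + 18 = -27 (1100101)

-27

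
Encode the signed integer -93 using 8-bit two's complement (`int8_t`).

|-93| = 93 = 01011101 in 8 bits.
Invert the bits: 10100010. Add 1: 10100011.

10100011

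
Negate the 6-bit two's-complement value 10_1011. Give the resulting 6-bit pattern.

Invert: 010100. Add 1: 010101.
Check: 101011 = -21, 010101 = 21.

010101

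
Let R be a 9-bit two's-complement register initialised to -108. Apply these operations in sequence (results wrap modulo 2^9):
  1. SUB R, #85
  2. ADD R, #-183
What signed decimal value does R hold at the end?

Start: R = -108 = 110010100.
R = -108 − 85 = -193 = 100111111
R = -193 + (-183) = -376; wraps to 136 = 010001000

136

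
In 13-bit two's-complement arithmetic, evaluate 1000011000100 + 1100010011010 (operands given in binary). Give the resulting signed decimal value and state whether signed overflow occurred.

2398; overflow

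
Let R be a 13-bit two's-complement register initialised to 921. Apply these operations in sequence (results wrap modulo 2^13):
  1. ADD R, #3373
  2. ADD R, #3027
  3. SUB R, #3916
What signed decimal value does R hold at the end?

Start: R = 921 = 0001110011001.
R = 921 + 3373 = 4294; wraps to -3898 = 1000011000110
R = -3898 + 3027 = -871 = 1110010011001
R = -871 − 3916 = -4787; wraps to 3405 = 0110101001101

3405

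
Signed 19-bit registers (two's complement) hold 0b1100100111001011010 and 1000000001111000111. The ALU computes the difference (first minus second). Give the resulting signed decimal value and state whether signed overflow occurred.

0b1100100111001011010 → 1100100111001011010 = -111014 (signed)
1000000001111000111 = -261177 (signed)
Subtract via negate-and-add: invert 1000000001111000111 + 1 = 0111111110000111001 (i.e. 261177).
  1100100111001011010
+ 0111111110000111001
= 0100100101010010011  (discard carry-out 1)
Result 0100100101010010011: MSB = 0 → value 150163.
Addends (after negating the subtrahend) have opposite signs, so signed overflow cannot occur.

150163; no overflow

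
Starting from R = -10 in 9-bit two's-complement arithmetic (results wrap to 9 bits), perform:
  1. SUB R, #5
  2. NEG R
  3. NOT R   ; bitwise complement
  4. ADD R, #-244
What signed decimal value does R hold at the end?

252

Start: R = -10 = 111110110.
R = -10 − 5 = -15 = 111110001
R = −(-15) = 15 = 000001111
R = NOT 000001111 = 111110000 = -16
R = -16 + (-244) = -260; wraps to 252 = 011111100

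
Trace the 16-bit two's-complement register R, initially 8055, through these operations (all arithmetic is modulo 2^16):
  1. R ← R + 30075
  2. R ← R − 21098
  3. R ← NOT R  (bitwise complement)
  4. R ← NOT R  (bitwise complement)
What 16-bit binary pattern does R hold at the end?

0100001010001000

Start: R = 8055 = 0001111101110111.
R = 8055 + 30075 = 38130; wraps to -27406 = 1001010011110010
R = -27406 − 21098 = -48504; wraps to 17032 = 0100001010001000
R = NOT 0100001010001000 = 1011110101110111 = -17033
R = NOT 1011110101110111 = 0100001010001000 = 17032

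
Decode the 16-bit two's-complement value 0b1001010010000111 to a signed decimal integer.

MSB is 1, so the value is negative.
Invert: 0110101101111000. Add 1: 0110101101111001 = 27513. So the value is −27513.

-27513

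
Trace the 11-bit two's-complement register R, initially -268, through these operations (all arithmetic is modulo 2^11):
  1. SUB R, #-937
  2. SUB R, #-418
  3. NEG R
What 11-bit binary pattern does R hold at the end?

Start: R = -268 = 11011110100.
R = -268 − (-937) = 669 = 01010011101
R = 669 − (-418) = 1087; wraps to -961 = 10000111111
R = −(-961) = 961 = 01111000001

01111000001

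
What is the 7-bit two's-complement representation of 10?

10 is non-negative, so write it directly in 7 bits: 0001010.

0001010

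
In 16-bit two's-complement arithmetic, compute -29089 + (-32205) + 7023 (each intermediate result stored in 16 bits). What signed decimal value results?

-29089 + (-32205) = -61294 → wraps to 4242 (0001000010010010)
4242 + 7023 = 11265 (0010110000000001)

11265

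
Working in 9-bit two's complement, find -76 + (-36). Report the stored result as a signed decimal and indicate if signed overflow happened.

-112; no overflow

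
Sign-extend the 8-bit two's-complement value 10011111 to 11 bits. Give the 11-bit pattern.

11110011111

MSB of 10011111 is 1; replicate it into the new high bits.
111|10011111 → 11110011111 (still -97).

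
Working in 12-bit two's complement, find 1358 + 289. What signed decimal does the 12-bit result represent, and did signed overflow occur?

1647; no overflow

1358 → 010101001110
289 → 000100100001
  010101001110
+ 000100100001
= 011001101111
Result 011001101111: MSB = 0 → value 1647.
Both addends are non-negative and so is the stored result: no signed overflow.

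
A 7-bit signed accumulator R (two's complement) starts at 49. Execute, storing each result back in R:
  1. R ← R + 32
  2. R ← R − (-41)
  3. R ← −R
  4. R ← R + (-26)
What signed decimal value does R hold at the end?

Start: R = 49 = 0110001.
R = 49 + 32 = 81; wraps to -47 = 1010001
R = -47 − (-41) = -6 = 1111010
R = −(-6) = 6 = 0000110
R = 6 + (-26) = -20 = 1101100

-20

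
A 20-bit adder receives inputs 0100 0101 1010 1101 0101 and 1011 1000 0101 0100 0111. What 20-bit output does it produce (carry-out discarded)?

11111110000000011100

  01000101101011010101
+ 10111000010101000111
= 11111110000000011100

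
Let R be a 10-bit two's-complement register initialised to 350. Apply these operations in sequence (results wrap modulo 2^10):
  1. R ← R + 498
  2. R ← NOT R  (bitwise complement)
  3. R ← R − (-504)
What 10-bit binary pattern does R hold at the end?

1010100111

Start: R = 350 = 0101011110.
R = 350 + 498 = 848; wraps to -176 = 1101010000
R = NOT 1101010000 = 0010101111 = 175
R = 175 − (-504) = 679; wraps to -345 = 1010100111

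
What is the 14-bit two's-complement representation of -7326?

10001101100010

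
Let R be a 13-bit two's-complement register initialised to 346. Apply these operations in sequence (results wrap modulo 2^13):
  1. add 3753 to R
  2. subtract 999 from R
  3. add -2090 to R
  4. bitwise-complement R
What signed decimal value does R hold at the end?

-1011

Start: R = 346 = 0000101011010.
R = 346 + 3753 = 4099; wraps to -4093 = 1000000000011
R = -4093 − 999 = -5092; wraps to 3100 = 0110000011100
R = 3100 + (-2090) = 1010 = 0001111110010
R = NOT 0001111110010 = 1110000001101 = -1011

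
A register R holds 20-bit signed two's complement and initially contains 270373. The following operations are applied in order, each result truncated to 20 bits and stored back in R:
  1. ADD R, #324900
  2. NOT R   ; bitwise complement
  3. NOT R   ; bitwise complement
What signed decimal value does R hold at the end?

-453303

Start: R = 270373 = 01000010000000100101.
R = 270373 + 324900 = 595273; wraps to -453303 = 10010001010101001001
R = NOT 10010001010101001001 = 01101110101010110110 = 453302
R = NOT 01101110101010110110 = 10010001010101001001 = -453303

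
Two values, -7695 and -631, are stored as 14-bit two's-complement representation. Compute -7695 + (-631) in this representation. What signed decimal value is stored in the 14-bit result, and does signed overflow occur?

8058; overflow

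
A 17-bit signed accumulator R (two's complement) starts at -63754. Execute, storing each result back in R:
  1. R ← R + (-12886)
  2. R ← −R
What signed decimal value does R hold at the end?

Start: R = -63754 = 10000011011110110.
R = -63754 + (-12886) = -76640; wraps to 54432 = 01101010010100000
R = −(54432) = -54432 = 10010101101100000

-54432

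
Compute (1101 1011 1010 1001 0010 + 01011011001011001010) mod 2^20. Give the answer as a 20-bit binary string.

  11011011101010010010
+ 01011011001011001010
= 00110110110101011100  (discard carry-out 1)

00110110110101011100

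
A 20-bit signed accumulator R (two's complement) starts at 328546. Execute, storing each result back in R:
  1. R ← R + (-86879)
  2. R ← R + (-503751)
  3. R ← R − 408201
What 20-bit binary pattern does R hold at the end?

01011100010110110011

Start: R = 328546 = 01010000001101100010.
R = 328546 + (-86879) = 241667 = 00111011000000000011
R = 241667 + (-503751) = -262084 = 11000000000000111100
R = -262084 − 408201 = -670285; wraps to 378291 = 01011100010110110011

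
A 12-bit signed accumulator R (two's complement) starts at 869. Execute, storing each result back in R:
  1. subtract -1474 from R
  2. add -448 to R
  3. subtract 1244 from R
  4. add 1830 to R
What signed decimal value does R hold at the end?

-1615

Start: R = 869 = 001101100101.
R = 869 − (-1474) = 2343; wraps to -1753 = 100100100111
R = -1753 + (-448) = -2201; wraps to 1895 = 011101100111
R = 1895 − 1244 = 651 = 001010001011
R = 651 + 1830 = 2481; wraps to -1615 = 100110110001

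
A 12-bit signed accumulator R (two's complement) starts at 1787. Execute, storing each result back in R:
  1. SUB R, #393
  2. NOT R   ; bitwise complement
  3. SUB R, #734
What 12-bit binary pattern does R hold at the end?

Start: R = 1787 = 011011111011.
R = 1787 − 393 = 1394 = 010101110010
R = NOT 010101110010 = 101010001101 = -1395
R = -1395 − 734 = -2129; wraps to 1967 = 011110101111

011110101111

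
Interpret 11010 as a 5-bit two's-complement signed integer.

MSB is 1, so the value is negative.
Unsigned reading: 26. Subtract 2^5 = 32: 26 − 32 = -6.

-6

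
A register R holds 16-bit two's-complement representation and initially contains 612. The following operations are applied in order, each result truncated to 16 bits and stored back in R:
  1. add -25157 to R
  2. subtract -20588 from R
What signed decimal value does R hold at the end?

-3957

Start: R = 612 = 0000001001100100.
R = 612 + (-25157) = -24545 = 1010000000011111
R = -24545 − (-20588) = -3957 = 1111000010001011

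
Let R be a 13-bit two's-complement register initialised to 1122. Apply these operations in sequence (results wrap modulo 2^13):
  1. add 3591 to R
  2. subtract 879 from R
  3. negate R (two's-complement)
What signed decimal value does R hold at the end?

-3834

Start: R = 1122 = 0010001100010.
R = 1122 + 3591 = 4713; wraps to -3479 = 1001001101001
R = -3479 − 879 = -4358; wraps to 3834 = 0111011111010
R = −(3834) = -3834 = 1000100000110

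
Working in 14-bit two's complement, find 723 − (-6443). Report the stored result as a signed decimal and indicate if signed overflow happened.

7166; no overflow

723 → 00001011010011
-6443 → 10011011010101
Subtract via negate-and-add: invert 10011011010101 + 1 = 01100100101011 (i.e. 6443).
  00001011010011
+ 01100100101011
= 01101111111110
Result 01101111111110: MSB = 0 → value 7166.
Both addends (after negating the subtrahend) are non-negative and so is the stored result: no signed overflow.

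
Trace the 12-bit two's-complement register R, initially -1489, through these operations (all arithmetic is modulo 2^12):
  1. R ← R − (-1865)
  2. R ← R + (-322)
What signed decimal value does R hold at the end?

Start: R = -1489 = 101000101111.
R = -1489 − (-1865) = 376 = 000101111000
R = 376 + (-322) = 54 = 000000110110

54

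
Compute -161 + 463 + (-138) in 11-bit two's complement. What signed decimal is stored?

-161 + 463 = 302 (00100101110)
302 + (-138) = 164 (00010100100)

164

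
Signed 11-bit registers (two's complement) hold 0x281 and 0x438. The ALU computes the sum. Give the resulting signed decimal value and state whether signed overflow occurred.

-327; no overflow

0x281 = 01010000001 = 641 (signed)
0x438 = 10000111000 = -968 (signed)
  01010000001
+ 10000111000
= 11010111001
Result 11010111001: MSB = 1 → 1721 − 2048 = -327.
Addends have opposite signs, so signed overflow cannot occur.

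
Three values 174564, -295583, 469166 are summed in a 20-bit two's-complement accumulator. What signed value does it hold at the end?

348147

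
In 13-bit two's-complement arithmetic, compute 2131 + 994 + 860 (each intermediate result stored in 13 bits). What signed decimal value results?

2131 + 994 = 3125 (0110000110101)
3125 + 860 = 3985 (0111110010001)

3985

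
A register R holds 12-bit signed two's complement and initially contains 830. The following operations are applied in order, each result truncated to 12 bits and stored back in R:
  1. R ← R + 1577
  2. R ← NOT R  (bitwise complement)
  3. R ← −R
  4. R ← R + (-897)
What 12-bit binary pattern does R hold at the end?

010111100111

Start: R = 830 = 001100111110.
R = 830 + 1577 = 2407; wraps to -1689 = 100101100111
R = NOT 100101100111 = 011010011000 = 1688
R = −(1688) = -1688 = 100101101000
R = -1688 + (-897) = -2585; wraps to 1511 = 010111100111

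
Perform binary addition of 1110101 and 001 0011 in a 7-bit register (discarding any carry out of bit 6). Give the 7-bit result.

0001000

  1110101
+ 0010011
= 0001000  (discard carry-out 1)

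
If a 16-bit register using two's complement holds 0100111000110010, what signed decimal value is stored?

20018

MSB is 0, so the value is non-negative: 0100111000110010 = 20018.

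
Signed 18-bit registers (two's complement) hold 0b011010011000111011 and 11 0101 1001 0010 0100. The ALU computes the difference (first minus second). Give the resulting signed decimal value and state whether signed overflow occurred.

0b011010011000111011 → 011010011000111011 = 108091 (signed)
11 0101 1001 0010 0100 → 110101100100100100 = -42716 (signed)
Subtract via negate-and-add: invert 110101100100100100 + 1 = 001010011011011100 (i.e. 42716).
  011010011000111011
+ 001010011011011100
= 100100110100010111
Result 100100110100010111: MSB = 1 → 150807 − 262144 = -111337.
Both addends (after negating the subtrahend) are non-negative but the stored result is negative: signed overflow. The true value 108091 − (-42716) = 150807 lies outside [-131072, 131071].

-111337; overflow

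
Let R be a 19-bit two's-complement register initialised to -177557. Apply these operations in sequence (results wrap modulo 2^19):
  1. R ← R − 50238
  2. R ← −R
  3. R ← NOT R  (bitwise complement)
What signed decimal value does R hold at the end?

-227796

Start: R = -177557 = 1010100101001101011.
R = -177557 − 50238 = -227795 = 1001000011000101101
R = −(-227795) = 227795 = 0110111100111010011
R = NOT 0110111100111010011 = 1001000011000101100 = -227796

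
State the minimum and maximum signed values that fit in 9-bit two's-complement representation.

min = -256, max = 255

Minimum: −2^8 = -256.
Maximum: 2^8 − 1 = 255.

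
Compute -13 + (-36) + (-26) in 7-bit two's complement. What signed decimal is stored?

53

-13 + (-36) = -49 (1001111)
-49 + (-26) = -75 → wraps to 53 (0110101)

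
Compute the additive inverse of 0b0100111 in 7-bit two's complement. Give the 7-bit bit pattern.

Invert: 1011000. Add 1: 1011001.
Check: 0100111 = 39, 1011001 = -39.

1011001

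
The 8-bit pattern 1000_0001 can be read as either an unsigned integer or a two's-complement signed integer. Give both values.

unsigned = 129, signed = -127

Unsigned: 10000001 = 129.
Signed: MSB=1 → 129 − 256 = -127.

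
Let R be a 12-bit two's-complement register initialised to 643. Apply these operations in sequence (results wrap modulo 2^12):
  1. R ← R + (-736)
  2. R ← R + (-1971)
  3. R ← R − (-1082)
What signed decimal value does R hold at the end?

Start: R = 643 = 001010000011.
R = 643 + (-736) = -93 = 111110100011
R = -93 + (-1971) = -2064; wraps to 2032 = 011111110000
R = 2032 − (-1082) = 3114; wraps to -982 = 110000101010

-982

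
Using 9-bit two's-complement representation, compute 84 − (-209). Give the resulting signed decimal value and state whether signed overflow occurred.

84 → 001010100
-209 → 100101111
Subtract via negate-and-add: invert 100101111 + 1 = 011010001 (i.e. 209).
  001010100
+ 011010001
= 100100101
Result 100100101: MSB = 1 → 293 − 512 = -219.
Both addends (after negating the subtrahend) are non-negative but the stored result is negative: signed overflow. The true value 84 − (-209) = 293 lies outside [-256, 255].

-219; overflow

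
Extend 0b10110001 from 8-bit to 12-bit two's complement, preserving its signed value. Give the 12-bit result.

111110110001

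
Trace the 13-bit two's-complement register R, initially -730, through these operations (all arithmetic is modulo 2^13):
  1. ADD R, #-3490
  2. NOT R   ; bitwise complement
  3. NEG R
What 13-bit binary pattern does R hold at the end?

0111110000101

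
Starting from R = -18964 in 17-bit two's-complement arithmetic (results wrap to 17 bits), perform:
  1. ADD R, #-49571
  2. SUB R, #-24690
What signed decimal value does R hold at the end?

-43845

Start: R = -18964 = 11011010111101100.
R = -18964 + (-49571) = -68535; wraps to 62537 = 01111010001001001
R = 62537 − (-24690) = 87227; wraps to -43845 = 10101010010111011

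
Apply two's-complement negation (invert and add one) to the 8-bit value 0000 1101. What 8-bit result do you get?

Invert: 11110010. Add 1: 11110011.
Check: 00001101 = 13, 11110011 = -13.

11110011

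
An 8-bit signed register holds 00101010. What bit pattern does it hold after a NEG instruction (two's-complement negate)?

11010110

Invert: 11010101. Add 1: 11010110.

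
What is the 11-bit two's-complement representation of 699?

699 is non-negative, so write it directly in 11 bits: 01010111011.

01010111011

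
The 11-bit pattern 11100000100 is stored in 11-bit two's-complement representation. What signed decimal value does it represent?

MSB is 1, so the value is negative.
Unsigned reading: 1796. Subtract 2^11 = 2048: 1796 − 2048 = -252.

-252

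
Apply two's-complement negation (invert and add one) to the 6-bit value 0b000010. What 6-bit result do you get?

Invert: 111101. Add 1: 111110.
Check: 000010 = 2, 111110 = -2.

111110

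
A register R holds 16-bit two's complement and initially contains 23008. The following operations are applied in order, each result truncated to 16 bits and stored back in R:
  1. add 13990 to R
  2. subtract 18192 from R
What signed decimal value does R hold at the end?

Start: R = 23008 = 0101100111100000.
R = 23008 + 13990 = 36998; wraps to -28538 = 1001000010000110
R = -28538 − 18192 = -46730; wraps to 18806 = 0100100101110110

18806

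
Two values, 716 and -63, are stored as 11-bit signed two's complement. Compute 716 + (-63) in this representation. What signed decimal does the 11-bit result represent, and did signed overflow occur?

716 → 01011001100
-63 → 11111000001
  01011001100
+ 11111000001
= 01010001101  (discard carry-out 1)
Result 01010001101: MSB = 0 → value 653.
Addends have opposite signs, so signed overflow cannot occur.

653; no overflow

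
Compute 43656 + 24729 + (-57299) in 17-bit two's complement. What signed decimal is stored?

11086

43656 + 24729 = 68385 → wraps to -62687 (10000101100100001)
-62687 + (-57299) = -119986 → wraps to 11086 (00010101101001110)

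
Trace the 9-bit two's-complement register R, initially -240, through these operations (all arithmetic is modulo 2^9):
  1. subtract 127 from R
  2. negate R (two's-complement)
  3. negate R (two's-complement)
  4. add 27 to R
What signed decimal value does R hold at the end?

172

Start: R = -240 = 100010000.
R = -240 − 127 = -367; wraps to 145 = 010010001
R = −(145) = -145 = 101101111
R = −(-145) = 145 = 010010001
R = 145 + 27 = 172 = 010101100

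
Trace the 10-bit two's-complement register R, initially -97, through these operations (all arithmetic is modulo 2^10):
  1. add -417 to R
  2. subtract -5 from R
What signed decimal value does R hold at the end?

-509

Start: R = -97 = 1110011111.
R = -97 + (-417) = -514; wraps to 510 = 0111111110
R = 510 − (-5) = 515; wraps to -509 = 1000000011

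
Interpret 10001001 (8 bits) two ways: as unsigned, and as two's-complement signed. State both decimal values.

Unsigned: 10001001 = 137.
Signed: MSB=1 → 137 − 256 = -119.

unsigned = 137, signed = -119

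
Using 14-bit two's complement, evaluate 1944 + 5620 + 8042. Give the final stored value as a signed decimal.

-778

1944 + 5620 = 7564 (01110110001100)
7564 + 8042 = 15606 → wraps to -778 (11110011110110)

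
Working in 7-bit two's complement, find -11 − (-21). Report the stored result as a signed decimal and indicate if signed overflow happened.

-11 → 1110101
-21 → 1101011
Subtract via negate-and-add: invert 1101011 + 1 = 0010101 (i.e. 21).
  1110101
+ 0010101
= 0001010  (discard carry-out 1)
Result 0001010: MSB = 0 → value 10.
Addends (after negating the subtrahend) have opposite signs, so signed overflow cannot occur.

10; no overflow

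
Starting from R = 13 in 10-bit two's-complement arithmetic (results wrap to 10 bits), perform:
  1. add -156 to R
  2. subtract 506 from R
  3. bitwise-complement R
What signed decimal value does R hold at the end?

-376

Start: R = 13 = 0000001101.
R = 13 + (-156) = -143 = 1101110001
R = -143 − 506 = -649; wraps to 375 = 0101110111
R = NOT 0101110111 = 1010001000 = -376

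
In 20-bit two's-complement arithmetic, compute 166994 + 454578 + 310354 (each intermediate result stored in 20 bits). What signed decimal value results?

166994 + 454578 = 621572 → wraps to -427004 (10010111110000000100)
-427004 + 310354 = -116650 (11100011100001010110)

-116650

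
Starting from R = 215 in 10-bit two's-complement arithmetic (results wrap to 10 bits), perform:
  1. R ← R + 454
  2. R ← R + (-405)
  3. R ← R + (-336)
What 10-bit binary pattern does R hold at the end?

1110111000

Start: R = 215 = 0011010111.
R = 215 + 454 = 669; wraps to -355 = 1010011101
R = -355 + (-405) = -760; wraps to 264 = 0100001000
R = 264 + (-336) = -72 = 1110111000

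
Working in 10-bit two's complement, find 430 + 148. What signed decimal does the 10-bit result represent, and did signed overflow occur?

-446; overflow

430 → 0110101110
148 → 0010010100
  0110101110
+ 0010010100
= 1001000010
Result 1001000010: MSB = 1 → 578 − 1024 = -446.
Both addends are non-negative but the stored result is negative: signed overflow. The true value 430 + 148 = 578 lies outside [-512, 511].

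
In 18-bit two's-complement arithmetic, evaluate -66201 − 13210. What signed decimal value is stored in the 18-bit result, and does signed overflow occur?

-79411; no overflow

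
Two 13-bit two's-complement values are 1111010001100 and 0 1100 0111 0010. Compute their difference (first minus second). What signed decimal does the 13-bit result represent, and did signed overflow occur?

1111010001100 = -372 (signed)
0 1100 0111 0010 → 0110001110010 = 3186 (signed)
Subtract via negate-and-add: invert 0110001110010 + 1 = 1001110001110 (i.e. -3186).
  1111010001100
+ 1001110001110
= 1001000011010  (discard carry-out 1)
Result 1001000011010: MSB = 1 → 4634 − 8192 = -3558.
Both addends (after negating the subtrahend) are negative and so is the stored result: no signed overflow.

-3558; no overflow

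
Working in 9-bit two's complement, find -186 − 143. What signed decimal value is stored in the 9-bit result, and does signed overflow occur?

183; overflow

-186 → 101000110
143 → 010001111
Subtract via negate-and-add: invert 010001111 + 1 = 101110001 (i.e. -143).
  101000110
+ 101110001
= 010110111  (discard carry-out 1)
Result 010110111: MSB = 0 → value 183.
Both addends (after negating the subtrahend) are negative but the stored result is non-negative: signed overflow. The true value -186 − 143 = -329 lies outside [-256, 255].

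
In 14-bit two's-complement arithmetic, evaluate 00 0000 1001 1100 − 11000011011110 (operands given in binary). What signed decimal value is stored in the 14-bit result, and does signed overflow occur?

4030; no overflow

00 0000 1001 1100 → 00000010011100 = 156 (signed)
11000011011110 = -3874 (signed)
Subtract via negate-and-add: invert 11000011011110 + 1 = 00111100100010 (i.e. 3874).
  00000010011100
+ 00111100100010
= 00111110111110
Result 00111110111110: MSB = 0 → value 4030.
Both addends (after negating the subtrahend) are non-negative and so is the stored result: no signed overflow.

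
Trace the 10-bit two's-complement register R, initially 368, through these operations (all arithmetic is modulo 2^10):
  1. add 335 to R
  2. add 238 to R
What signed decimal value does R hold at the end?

-83

Start: R = 368 = 0101110000.
R = 368 + 335 = 703; wraps to -321 = 1010111111
R = -321 + 238 = -83 = 1110101101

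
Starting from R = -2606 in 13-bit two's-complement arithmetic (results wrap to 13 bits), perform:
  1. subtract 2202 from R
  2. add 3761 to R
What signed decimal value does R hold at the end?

Start: R = -2606 = 1010111010010.
R = -2606 − 2202 = -4808; wraps to 3384 = 0110100111000
R = 3384 + 3761 = 7145; wraps to -1047 = 1101111101001

-1047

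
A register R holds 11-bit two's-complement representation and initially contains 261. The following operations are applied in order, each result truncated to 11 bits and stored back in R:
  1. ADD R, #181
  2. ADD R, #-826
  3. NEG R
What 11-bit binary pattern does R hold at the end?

Start: R = 261 = 00100000101.
R = 261 + 181 = 442 = 00110111010
R = 442 + (-826) = -384 = 11010000000
R = −(-384) = 384 = 00110000000

00110000000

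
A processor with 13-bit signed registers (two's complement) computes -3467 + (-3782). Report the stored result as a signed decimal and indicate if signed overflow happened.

943; overflow

-3467 → 1001001110101
-3782 → 1000100111010
  1001001110101
+ 1000100111010
= 0001110101111  (discard carry-out 1)
Result 0001110101111: MSB = 0 → value 943.
Both addends are negative but the stored result is non-negative: signed overflow. The true value -3467 + (-3782) = -7249 lies outside [-4096, 4095].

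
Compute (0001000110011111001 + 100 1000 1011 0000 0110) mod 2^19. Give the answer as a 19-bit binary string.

  0001000110011111001
+ 1001000101100000110
= 1010001011111111111

1010001011111111111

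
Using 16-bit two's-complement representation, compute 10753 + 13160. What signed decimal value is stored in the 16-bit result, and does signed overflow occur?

10753 → 0010101000000001
13160 → 0011001101101000
  0010101000000001
+ 0011001101101000
= 0101110101101001
Result 0101110101101001: MSB = 0 → value 23913.
Both addends are non-negative and so is the stored result: no signed overflow.

23913; no overflow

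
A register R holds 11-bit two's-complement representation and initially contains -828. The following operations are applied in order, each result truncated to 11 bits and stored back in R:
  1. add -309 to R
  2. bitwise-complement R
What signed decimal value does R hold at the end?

-912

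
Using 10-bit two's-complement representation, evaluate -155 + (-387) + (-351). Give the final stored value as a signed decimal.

-155 + (-387) = -542 → wraps to 482 (0111100010)
482 + (-351) = 131 (0010000011)

131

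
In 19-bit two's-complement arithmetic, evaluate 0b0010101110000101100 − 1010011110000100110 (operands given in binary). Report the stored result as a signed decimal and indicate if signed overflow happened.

0b0010101110000101100 → 0010101110000101100 = 89132 (signed)
1010011110000100110 = -181210 (signed)
Subtract via negate-and-add: invert 1010011110000100110 + 1 = 0101100001111011010 (i.e. 181210).
  0010101110000101100
+ 0101100001111011010
= 1000010000000000110
Result 1000010000000000110: MSB = 1 → 270342 − 524288 = -253946.
Both addends (after negating the subtrahend) are non-negative but the stored result is negative: signed overflow. The true value 89132 − (-181210) = 270342 lies outside [-262144, 262143].

-253946; overflow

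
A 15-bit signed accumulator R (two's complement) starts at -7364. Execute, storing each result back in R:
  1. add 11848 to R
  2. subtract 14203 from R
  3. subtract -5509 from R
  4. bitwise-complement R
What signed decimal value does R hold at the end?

4209

Start: R = -7364 = 110001100111100.
R = -7364 + 11848 = 4484 = 001000110000100
R = 4484 − 14203 = -9719 = 101101000001001
R = -9719 − (-5509) = -4210 = 110111110001110
R = NOT 110111110001110 = 001000001110001 = 4209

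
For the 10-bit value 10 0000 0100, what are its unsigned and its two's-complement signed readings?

unsigned = 516, signed = -508

Unsigned: 1000000100 = 516.
Signed: MSB=1 → 516 − 1024 = -508.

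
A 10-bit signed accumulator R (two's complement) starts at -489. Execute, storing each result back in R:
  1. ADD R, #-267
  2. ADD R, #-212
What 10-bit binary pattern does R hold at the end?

Start: R = -489 = 1000010111.
R = -489 + (-267) = -756; wraps to 268 = 0100001100
R = 268 + (-212) = 56 = 0000111000

0000111000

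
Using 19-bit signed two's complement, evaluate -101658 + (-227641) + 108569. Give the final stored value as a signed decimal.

-220730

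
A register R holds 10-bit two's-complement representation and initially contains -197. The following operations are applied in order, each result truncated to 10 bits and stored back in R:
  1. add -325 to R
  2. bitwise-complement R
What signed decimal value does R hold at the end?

-503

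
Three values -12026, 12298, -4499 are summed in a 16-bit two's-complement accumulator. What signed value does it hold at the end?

-4227

-12026 + 12298 = 272 (0000000100010000)
272 + (-4499) = -4227 (1110111101111101)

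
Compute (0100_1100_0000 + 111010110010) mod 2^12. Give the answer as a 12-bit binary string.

  010011000000
+ 111010110010
= 001101110010  (discard carry-out 1)

001101110010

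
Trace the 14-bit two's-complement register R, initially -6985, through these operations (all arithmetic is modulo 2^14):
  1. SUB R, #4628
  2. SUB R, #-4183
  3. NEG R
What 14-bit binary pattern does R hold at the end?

01110100000110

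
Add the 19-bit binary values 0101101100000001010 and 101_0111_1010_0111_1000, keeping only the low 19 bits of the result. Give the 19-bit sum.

0000101001010000010

  0101101100000001010
+ 1010111101001111000
= 0000101001010000010  (discard carry-out 1)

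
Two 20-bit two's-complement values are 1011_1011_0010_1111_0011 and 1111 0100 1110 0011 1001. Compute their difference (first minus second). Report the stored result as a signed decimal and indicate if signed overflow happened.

-236358; no overflow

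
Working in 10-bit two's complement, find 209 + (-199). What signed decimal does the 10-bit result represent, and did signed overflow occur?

209 → 0011010001
-199 → 1100111001
  0011010001
+ 1100111001
= 0000001010  (discard carry-out 1)
Result 0000001010: MSB = 0 → value 10.
Addends have opposite signs, so signed overflow cannot occur.

10; no overflow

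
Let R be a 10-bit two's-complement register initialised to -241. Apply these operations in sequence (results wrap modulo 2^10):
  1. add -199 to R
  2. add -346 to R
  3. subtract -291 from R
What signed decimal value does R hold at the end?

-495

Start: R = -241 = 1100001111.
R = -241 + (-199) = -440 = 1001001000
R = -440 + (-346) = -786; wraps to 238 = 0011101110
R = 238 − (-291) = 529; wraps to -495 = 1000010001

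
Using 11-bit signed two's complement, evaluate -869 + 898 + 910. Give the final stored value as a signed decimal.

-869 + 898 = 29 (00000011101)
29 + 910 = 939 (01110101011)

939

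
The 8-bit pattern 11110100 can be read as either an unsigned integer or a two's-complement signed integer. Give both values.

unsigned = 244, signed = -12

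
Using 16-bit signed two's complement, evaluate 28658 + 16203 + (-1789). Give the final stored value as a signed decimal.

28658 + 16203 = 44861 → wraps to -20675 (1010111100111101)
-20675 + (-1789) = -22464 (1010100001000000)

-22464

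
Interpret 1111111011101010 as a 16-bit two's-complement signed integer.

MSB is 1, so the value is negative.
Unsigned reading: 65258. Subtract 2^16 = 65536: 65258 − 65536 = -278.

-278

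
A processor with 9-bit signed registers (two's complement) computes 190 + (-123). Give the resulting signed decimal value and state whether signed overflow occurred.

190 → 010111110
-123 → 110000101
  010111110
+ 110000101
= 001000011  (discard carry-out 1)
Result 001000011: MSB = 0 → value 67.
Addends have opposite signs, so signed overflow cannot occur.

67; no overflow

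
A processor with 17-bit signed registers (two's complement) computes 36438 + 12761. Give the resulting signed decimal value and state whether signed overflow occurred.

49199; no overflow

36438 → 01000111001010110
12761 → 00011000111011001
  01000111001010110
+ 00011000111011001
= 01100000000101111
Result 01100000000101111: MSB = 0 → value 49199.
Both addends are non-negative and so is the stored result: no signed overflow.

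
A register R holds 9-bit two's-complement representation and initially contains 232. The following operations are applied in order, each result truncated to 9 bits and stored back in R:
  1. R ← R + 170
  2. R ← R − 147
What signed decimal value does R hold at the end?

Start: R = 232 = 011101000.
R = 232 + 170 = 402; wraps to -110 = 110010010
R = -110 − 147 = -257; wraps to 255 = 011111111

255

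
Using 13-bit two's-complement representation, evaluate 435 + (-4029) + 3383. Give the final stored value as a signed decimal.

-211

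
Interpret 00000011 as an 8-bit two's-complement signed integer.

3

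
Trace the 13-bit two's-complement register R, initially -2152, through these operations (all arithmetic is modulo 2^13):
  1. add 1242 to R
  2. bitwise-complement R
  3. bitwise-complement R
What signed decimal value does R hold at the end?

-910

Start: R = -2152 = 1011110011000.
R = -2152 + 1242 = -910 = 1110001110010
R = NOT 1110001110010 = 0001110001101 = 909
R = NOT 0001110001101 = 1110001110010 = -910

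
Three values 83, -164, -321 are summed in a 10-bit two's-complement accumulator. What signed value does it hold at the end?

-402

83 + (-164) = -81 (1110101111)
-81 + (-321) = -402 (1001101110)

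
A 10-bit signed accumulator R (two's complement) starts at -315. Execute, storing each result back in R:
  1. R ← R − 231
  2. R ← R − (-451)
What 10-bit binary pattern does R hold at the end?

Start: R = -315 = 1011000101.
R = -315 − 231 = -546; wraps to 478 = 0111011110
R = 478 − (-451) = 929; wraps to -95 = 1110100001

1110100001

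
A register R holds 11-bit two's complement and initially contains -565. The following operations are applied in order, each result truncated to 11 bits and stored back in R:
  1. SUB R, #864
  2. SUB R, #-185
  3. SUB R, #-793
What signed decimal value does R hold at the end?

Start: R = -565 = 10111001011.
R = -565 − 864 = -1429; wraps to 619 = 01001101011
R = 619 − (-185) = 804 = 01100100100
R = 804 − (-793) = 1597; wraps to -451 = 11000111101

-451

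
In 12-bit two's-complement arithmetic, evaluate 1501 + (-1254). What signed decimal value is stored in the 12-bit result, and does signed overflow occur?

247; no overflow

1501 → 010111011101
-1254 → 101100011010
  010111011101
+ 101100011010
= 000011110111  (discard carry-out 1)
Result 000011110111: MSB = 0 → value 247.
Addends have opposite signs, so signed overflow cannot occur.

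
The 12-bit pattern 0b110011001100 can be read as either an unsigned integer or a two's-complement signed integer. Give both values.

Unsigned: 110011001100 = 3276.
Signed: MSB=1 → 3276 − 4096 = -820.

unsigned = 3276, signed = -820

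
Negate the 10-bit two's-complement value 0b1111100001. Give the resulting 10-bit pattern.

0000011111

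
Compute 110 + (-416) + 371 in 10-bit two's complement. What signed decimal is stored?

65

110 + (-416) = -306 (1011001110)
-306 + 371 = 65 (0001000001)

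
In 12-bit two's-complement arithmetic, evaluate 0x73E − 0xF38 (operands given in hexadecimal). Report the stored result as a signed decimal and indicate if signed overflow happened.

0x73E = 011100111110 = 1854 (signed)
0xF38 = 111100111000 = -200 (signed)
Subtract via negate-and-add: invert 111100111000 + 1 = 000011001000 (i.e. 200).
  011100111110
+ 000011001000
= 100000000110
Result 100000000110: MSB = 1 → 2054 − 4096 = -2042.
Both addends (after negating the subtrahend) are non-negative but the stored result is negative: signed overflow. The true value 1854 − (-200) = 2054 lies outside [-2048, 2047].

-2042; overflow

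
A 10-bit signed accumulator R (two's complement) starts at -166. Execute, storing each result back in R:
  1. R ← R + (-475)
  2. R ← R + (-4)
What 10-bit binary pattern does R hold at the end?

Start: R = -166 = 1101011010.
R = -166 + (-475) = -641; wraps to 383 = 0101111111
R = 383 + (-4) = 379 = 0101111011

0101111011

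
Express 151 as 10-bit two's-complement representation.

0010010111

151 is non-negative, so write it directly in 10 bits: 0010010111.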